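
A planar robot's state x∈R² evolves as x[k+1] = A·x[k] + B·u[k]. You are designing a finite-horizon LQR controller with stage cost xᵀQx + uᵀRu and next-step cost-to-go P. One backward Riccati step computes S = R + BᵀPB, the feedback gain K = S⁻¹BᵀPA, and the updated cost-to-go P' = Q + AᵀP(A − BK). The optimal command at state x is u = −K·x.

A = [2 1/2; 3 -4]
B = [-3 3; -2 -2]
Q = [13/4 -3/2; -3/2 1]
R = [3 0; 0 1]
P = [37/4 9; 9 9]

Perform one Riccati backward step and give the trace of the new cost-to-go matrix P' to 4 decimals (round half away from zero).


10.0373

BᵀP = [-45.7500 -45.0000; 9.7500 9.0000]
S = R + BᵀPB = [3 0; 0 1] + [227.2500 -47.2500; -47.2500 11.2500] = [230.2500 -47.2500; -47.2500 12.2500]
BᵀPA = [-226.5000 157.1250; 46.5000 -31.1250]
K = S⁻¹·BᵀPA = [-0.9821 0.7723; 0.0077 0.4381]
A−BK = [-0.9694 1.5026; 1.0510 -1.5791]
AᵀP(A−BK) = [3.1888 -2.6926; -2.6926 2.5985]
P' = Q + AᵀP(A−BK) = [6.4388 -4.1926; -4.1926 3.5985]
tr(P') = 10.0373


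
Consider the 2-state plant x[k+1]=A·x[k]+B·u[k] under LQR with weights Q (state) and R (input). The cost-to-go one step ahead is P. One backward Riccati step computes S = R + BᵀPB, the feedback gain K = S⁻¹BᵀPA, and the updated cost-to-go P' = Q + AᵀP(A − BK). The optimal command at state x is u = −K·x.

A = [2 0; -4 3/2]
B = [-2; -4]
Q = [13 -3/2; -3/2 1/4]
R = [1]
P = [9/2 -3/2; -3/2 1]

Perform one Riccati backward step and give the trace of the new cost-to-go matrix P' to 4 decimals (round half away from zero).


72.9318

BᵀP = [-3.0000 -1.0000]
S = R + BᵀPB = [1] + [10.0000] = [11.0000]
BᵀPA = [-2.0000 -1.5000]
K = S⁻¹·BᵀPA = [-0.1818 -0.1364]
A−BK = [1.6364 -0.2727; -4.7273 0.9545]
AᵀP(A−BK) = [57.6364 -10.7727; -10.7727 2.0455]
P' = Q + AᵀP(A−BK) = [70.6364 -12.2727; -12.2727 2.2955]
tr(P') = 72.9318


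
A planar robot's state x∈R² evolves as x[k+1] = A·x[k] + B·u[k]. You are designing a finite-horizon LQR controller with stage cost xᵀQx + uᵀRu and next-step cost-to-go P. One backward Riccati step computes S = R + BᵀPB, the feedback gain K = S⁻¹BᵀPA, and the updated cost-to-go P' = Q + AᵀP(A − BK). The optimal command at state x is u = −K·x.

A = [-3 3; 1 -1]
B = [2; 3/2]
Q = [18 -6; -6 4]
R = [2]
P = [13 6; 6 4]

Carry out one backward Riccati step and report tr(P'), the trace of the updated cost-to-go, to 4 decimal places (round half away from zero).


39.0909

BᵀP = [35.0000 18.0000]
S = R + BᵀPB = [2] + [97.0000] = [99.0000]
BᵀPA = [-87.0000 87.0000]
K = S⁻¹·BᵀPA = [-0.8788 0.8788]
A−BK = [-1.2424 1.2424; 2.3182 -2.3182]
AᵀP(A−BK) = [8.5455 -8.5455; -8.5455 8.5455]
P' = Q + AᵀP(A−BK) = [26.5455 -14.5455; -14.5455 12.5455]
tr(P') = 39.0909


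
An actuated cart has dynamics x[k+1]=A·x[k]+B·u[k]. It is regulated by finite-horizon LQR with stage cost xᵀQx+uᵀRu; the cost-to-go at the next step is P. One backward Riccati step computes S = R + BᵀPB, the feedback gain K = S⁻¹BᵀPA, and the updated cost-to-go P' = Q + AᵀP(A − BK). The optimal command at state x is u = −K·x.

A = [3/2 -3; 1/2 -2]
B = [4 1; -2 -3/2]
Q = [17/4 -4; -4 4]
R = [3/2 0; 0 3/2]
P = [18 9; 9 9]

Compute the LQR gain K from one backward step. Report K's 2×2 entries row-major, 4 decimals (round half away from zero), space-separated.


BᵀP = [54.0000 18.0000; 4.5000 -4.5000]
S = R + BᵀPB = [3/2 0; 0 3/2] + [180.0000 27.0000; 27.0000 11.2500] = [181.5000 27.0000; 27.0000 12.7500]
BᵀPA = [90.0000 -198.0000; 4.5000 -4.5000]
K = S⁻¹·BᵀPA = [0.6473 -1.5160; -1.0177 2.8573]
A−BK = [-0.0713 0.2065; 0.2679 -0.7459]
AᵀP(A−BK) = [2.5758 -6.9209; -6.9209 18.6962]
P' = Q + AᵀP(A−BK) = [6.8258 -10.9209; -10.9209 22.6962]
tr(P') = 29.5220

0.6473 -1.5160 -1.0177 2.8573


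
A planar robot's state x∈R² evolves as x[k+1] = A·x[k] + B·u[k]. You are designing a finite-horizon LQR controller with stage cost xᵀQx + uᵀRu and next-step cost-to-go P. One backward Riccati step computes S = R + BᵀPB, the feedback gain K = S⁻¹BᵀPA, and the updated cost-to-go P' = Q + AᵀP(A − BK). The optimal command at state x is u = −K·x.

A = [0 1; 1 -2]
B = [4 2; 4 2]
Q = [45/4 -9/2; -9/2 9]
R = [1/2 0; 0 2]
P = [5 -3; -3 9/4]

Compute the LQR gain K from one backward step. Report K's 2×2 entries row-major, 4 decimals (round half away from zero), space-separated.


-0.1379 0.6437 -0.0172 0.0805

BᵀP = [8.0000 -3.0000; 4.0000 -1.5000]
S = R + BᵀPB = [1/2 0; 0 2] + [20.0000 10.0000; 10.0000 5.0000] = [20.5000 10.0000; 10.0000 7.0000]
BᵀPA = [-3.0000 14.0000; -1.5000 7.0000]
K = S⁻¹·BᵀPA = [-0.1379 0.6437; -0.0172 0.0805]
A−BK = [0.5862 -1.7356; 1.5862 -4.7356]
AᵀP(A−BK) = [1.8103 -5.4483; -5.4483 16.4253]
P' = Q + AᵀP(A−BK) = [13.0603 -9.9483; -9.9483 25.4253]
tr(P') = 38.4856


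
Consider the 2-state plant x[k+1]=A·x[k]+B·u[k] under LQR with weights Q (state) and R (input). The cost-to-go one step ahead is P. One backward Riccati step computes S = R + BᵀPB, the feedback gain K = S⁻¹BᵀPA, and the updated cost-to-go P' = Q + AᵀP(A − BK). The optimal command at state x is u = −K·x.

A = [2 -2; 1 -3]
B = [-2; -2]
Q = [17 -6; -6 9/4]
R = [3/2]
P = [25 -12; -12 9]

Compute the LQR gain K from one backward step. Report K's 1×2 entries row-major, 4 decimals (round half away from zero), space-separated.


BᵀP = [-26.0000 6.0000]
S = R + BᵀPB = [3/2] + [40.0000] = [41.5000]
BᵀPA = [-46.0000 34.0000]
K = S⁻¹·BᵀPA = [-1.1084 0.8193]
A−BK = [-0.2169 -0.3614; -1.2169 -1.3614]
AᵀP(A−BK) = [10.0120 6.6867; 6.6867 9.1446]
P' = Q + AᵀP(A−BK) = [27.0120 0.6867; 0.6867 11.3946]
tr(P') = 38.4066

-1.1084 0.8193


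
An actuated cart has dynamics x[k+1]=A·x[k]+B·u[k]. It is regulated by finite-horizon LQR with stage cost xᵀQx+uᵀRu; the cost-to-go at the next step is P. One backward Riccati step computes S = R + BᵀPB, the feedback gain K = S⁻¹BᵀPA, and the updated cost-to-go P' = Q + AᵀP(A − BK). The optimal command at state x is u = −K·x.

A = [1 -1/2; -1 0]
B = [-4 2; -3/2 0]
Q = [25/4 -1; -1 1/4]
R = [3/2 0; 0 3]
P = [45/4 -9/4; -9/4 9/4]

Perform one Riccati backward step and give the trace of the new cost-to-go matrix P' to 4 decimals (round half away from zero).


9.3651

BᵀP = [-41.6250 5.6250; 22.5000 -4.5000]
S = R + BᵀPB = [3/2 0; 0 3] + [158.0625 -83.2500; -83.2500 45.0000] = [159.5625 -83.2500; -83.2500 48.0000]
BᵀPA = [-47.2500 20.8125; 27.0000 -11.2500]
K = S⁻¹·BᵀPA = [-0.0278 0.0857; 0.5143 -0.0857]
A−BK = [-0.1398 0.0143; -1.0417 0.1286]
AᵀP(A−BK) = [2.8008 -0.3857; -0.3857 0.0643]
P' = Q + AᵀP(A−BK) = [9.0508 -1.3857; -1.3857 0.3143]
tr(P') = 9.3651


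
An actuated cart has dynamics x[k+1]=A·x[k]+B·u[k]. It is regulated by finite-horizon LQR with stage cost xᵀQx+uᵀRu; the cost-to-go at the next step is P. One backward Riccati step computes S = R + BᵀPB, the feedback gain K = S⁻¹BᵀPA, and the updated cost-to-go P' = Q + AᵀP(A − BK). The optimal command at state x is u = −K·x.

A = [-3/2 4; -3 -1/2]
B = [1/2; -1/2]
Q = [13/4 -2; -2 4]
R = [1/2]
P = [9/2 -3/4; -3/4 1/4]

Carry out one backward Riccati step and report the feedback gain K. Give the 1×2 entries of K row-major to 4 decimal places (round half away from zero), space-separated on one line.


-1.1818 5.2121

BᵀP = [2.6250 -0.5000]
S = R + BᵀPB = [1/2] + [1.5625] = [2.0625]
BᵀPA = [-2.4375 10.7500]
K = S⁻¹·BᵀPA = [-1.1818 5.2121]
A−BK = [-0.9091 1.3939; -3.5909 2.1061]
AᵀP(A−BK) = [2.7443 -5.4830; -5.4830 19.0322]
P' = Q + AᵀP(A−BK) = [5.9943 -7.4830; -7.4830 23.0322]
tr(P') = 29.0265


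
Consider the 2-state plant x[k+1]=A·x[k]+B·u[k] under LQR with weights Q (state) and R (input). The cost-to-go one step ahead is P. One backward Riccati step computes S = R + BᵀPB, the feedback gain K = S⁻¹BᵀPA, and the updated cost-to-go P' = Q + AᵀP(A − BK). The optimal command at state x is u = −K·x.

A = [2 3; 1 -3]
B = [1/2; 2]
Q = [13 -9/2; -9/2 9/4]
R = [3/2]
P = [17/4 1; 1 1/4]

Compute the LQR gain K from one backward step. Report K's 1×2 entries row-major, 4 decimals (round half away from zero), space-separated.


1.6629 1.6854

BᵀP = [4.1250 1.0000]
S = R + BᵀPB = [3/2] + [4.0625] = [5.5625]
BᵀPA = [9.2500 9.3750]
K = S⁻¹·BᵀPA = [1.6629 1.6854]
A−BK = [1.1685 2.1573; -2.3258 -6.3708]
AᵀP(A−BK) = [5.8680 6.1601; 6.1601 6.6994]
P' = Q + AᵀP(A−BK) = [18.8680 1.6601; 1.6601 8.9494]
tr(P') = 27.8174


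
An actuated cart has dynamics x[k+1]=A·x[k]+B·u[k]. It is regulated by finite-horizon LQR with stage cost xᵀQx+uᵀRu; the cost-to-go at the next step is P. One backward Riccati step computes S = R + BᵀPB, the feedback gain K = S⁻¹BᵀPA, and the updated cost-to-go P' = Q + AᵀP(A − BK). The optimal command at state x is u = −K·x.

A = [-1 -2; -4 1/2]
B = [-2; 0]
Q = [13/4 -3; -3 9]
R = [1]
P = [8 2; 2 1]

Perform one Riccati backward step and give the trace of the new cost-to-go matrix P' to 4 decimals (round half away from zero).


BᵀP = [-16.0000 -4.0000]
S = R + BᵀPB = [1] + [32.0000] = [33.0000]
BᵀPA = [32.0000 30.0000]
K = S⁻¹·BᵀPA = [0.9697 0.9091]
A−BK = [0.9394 -0.1818; -4.0000 0.5000]
AᵀP(A−BK) = [8.9697 -0.0909; -0.0909 0.9773]
P' = Q + AᵀP(A−BK) = [12.2197 -3.0909; -3.0909 9.9773]
tr(P') = 22.1970

22.1970


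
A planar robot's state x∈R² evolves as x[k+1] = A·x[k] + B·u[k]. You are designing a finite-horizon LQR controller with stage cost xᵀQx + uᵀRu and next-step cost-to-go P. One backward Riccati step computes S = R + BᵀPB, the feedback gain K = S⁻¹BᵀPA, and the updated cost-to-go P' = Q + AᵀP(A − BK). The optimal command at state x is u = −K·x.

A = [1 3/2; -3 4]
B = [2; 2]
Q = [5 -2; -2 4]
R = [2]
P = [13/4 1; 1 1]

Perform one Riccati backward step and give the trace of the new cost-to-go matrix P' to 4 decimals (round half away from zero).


19.4954

BᵀP = [8.5000 4.0000]
S = R + BᵀPB = [2] + [25.0000] = [27.0000]
BᵀPA = [-3.5000 28.7500]
K = S⁻¹·BᵀPA = [-0.1296 1.0648]
A−BK = [1.2593 -0.6296; -2.7407 1.8704]
AᵀP(A−BK) = [5.7963 -3.8981; -3.8981 4.6991]
P' = Q + AᵀP(A−BK) = [10.7963 -5.8981; -5.8981 8.6991]
tr(P') = 19.4954


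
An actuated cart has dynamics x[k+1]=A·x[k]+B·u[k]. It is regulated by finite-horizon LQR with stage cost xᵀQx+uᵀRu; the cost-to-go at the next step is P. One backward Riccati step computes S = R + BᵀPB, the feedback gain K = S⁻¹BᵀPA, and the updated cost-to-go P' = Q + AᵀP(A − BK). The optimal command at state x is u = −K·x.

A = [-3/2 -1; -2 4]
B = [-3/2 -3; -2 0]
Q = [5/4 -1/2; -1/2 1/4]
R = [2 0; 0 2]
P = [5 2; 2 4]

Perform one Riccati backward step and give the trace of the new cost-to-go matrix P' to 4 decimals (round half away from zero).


BᵀP = [-11.5000 -11.0000; -15.0000 -6.0000]
S = R + BᵀPB = [2 0; 0 2] + [39.2500 34.5000; 34.5000 45.0000] = [41.2500 34.5000; 34.5000 47.0000]
BᵀPA = [39.2500 -32.5000; 34.5000 -9.0000]
K = S⁻¹·BᵀPA = [0.8744 -1.6259; 0.0922 1.0020]
A−BK = [0.0882 -0.4329; -0.2512 0.7482]
AᵀP(A−BK) = [1.7488 -3.2518; -3.2518 9.1757]
P' = Q + AᵀP(A−BK) = [2.9988 -3.7518; -3.7518 9.4257]
tr(P') = 12.4245

12.4245


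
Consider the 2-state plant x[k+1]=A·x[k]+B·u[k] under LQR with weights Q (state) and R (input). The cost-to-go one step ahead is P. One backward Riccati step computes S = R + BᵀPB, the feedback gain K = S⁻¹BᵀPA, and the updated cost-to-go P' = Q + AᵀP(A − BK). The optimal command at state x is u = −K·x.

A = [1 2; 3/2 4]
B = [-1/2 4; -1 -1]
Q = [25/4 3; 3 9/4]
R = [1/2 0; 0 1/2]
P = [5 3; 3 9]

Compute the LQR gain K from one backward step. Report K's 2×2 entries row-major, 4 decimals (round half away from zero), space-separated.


-1.4897 -3.8295 0.0667 0.0299

BᵀP = [-5.5000 -10.5000; 17.0000 3.0000]
S = R + BᵀPB = [1/2 0; 0 1/2] + [13.2500 -11.5000; -11.5000 65.0000] = [13.7500 -11.5000; -11.5000 65.5000]
BᵀPA = [-21.2500 -53.0000; 21.5000 46.0000]
K = S⁻¹·BᵀPA = [-1.4897 -3.8295; 0.0667 0.0299]
A−BK = [-0.0116 -0.0345; 0.0770 0.2004]
AᵀP(A−BK) = [1.1605 2.9793; 2.9793 7.6590]
P' = Q + AᵀP(A−BK) = [7.4105 5.9793; 5.9793 9.9090]
tr(P') = 17.3195


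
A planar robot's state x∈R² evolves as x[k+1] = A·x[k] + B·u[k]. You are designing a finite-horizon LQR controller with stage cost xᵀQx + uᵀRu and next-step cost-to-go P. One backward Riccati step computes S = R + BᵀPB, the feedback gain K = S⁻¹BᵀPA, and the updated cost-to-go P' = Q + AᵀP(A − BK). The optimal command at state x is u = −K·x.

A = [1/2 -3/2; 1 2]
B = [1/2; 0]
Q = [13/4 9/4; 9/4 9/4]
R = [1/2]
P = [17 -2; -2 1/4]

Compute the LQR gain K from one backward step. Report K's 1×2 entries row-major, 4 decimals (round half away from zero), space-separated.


0.6842 -3.1053

BᵀP = [8.5000 -1.0000]
S = R + BᵀPB = [1/2] + [4.2500] = [4.7500]
BᵀPA = [3.2500 -14.7500]
K = S⁻¹·BᵀPA = [0.6842 -3.1053]
A−BK = [0.1579 0.0526; 1.0000 2.0000]
AᵀP(A−BK) = [0.2763 -1.1579; -1.1579 5.4474]
P' = Q + AᵀP(A−BK) = [3.5263 1.0921; 1.0921 7.6974]
tr(P') = 11.2237


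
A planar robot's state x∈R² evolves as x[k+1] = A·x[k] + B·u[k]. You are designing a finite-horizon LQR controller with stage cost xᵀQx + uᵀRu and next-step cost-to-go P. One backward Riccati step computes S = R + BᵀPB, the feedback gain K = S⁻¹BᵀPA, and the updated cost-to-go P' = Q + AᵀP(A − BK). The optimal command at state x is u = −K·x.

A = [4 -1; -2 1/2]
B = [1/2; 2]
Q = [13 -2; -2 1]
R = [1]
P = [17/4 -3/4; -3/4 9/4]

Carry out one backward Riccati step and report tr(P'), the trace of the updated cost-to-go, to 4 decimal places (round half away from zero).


104.8889

BᵀP = [0.6250 4.1250]
S = R + BᵀPB = [1] + [8.5625] = [9.5625]
BᵀPA = [-5.7500 1.4375]
K = S⁻¹·BᵀPA = [-0.6013 0.1503]
A−BK = [4.3007 -1.0752; -0.7974 0.1993]
AᵀP(A−BK) = [85.5425 -21.3856; -21.3856 5.3464]
P' = Q + AᵀP(A−BK) = [98.5425 -23.3856; -23.3856 6.3464]
tr(P') = 104.8889


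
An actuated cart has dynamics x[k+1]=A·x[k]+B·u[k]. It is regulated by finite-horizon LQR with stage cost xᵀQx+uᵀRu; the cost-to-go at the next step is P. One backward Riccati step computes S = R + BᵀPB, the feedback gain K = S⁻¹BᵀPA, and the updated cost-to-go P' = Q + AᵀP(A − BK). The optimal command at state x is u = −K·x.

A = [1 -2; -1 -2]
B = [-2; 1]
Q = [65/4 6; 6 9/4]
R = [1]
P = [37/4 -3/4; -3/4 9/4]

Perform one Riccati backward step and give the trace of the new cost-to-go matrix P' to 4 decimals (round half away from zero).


37.0491

BᵀP = [-19.2500 3.7500]
S = R + BᵀPB = [1] + [42.2500] = [43.2500]
BᵀPA = [-23.0000 31.0000]
K = S⁻¹·BᵀPA = [-0.5318 0.7168]
A−BK = [-0.0636 -0.5665; -0.4682 -2.7168]
AᵀP(A−BK) = [0.7688 2.4855; 2.4855 17.7803]
P' = Q + AᵀP(A−BK) = [17.0188 8.4855; 8.4855 20.0303]
tr(P') = 37.0491


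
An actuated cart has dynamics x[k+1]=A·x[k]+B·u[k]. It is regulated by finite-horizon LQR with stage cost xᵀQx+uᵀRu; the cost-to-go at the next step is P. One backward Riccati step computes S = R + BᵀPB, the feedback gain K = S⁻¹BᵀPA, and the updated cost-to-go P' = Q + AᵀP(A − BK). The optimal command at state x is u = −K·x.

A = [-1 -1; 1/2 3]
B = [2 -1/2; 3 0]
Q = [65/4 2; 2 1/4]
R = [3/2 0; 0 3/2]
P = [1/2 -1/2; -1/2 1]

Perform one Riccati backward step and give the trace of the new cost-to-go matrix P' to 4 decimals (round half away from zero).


BᵀP = [-0.5000 2.0000; -0.2500 0.2500]
S = R + BᵀPB = [3/2 0; 0 3/2] + [5.0000 0.2500; 0.2500 0.1250] = [6.5000 0.2500; 0.2500 1.6250]
BᵀPA = [1.5000 6.5000; 0.3750 1.0000]
K = S⁻¹·BᵀPA = [0.2232 0.9821; 0.1964 0.4643]
A−BK = [-1.3482 -2.7321; -0.1696 0.0536]
AᵀP(A−BK) = [0.8415 2.1027; 2.1027 5.6518]
P' = Q + AᵀP(A−BK) = [17.0915 4.1027; 4.1027 5.9018]
tr(P') = 22.9933

22.9933


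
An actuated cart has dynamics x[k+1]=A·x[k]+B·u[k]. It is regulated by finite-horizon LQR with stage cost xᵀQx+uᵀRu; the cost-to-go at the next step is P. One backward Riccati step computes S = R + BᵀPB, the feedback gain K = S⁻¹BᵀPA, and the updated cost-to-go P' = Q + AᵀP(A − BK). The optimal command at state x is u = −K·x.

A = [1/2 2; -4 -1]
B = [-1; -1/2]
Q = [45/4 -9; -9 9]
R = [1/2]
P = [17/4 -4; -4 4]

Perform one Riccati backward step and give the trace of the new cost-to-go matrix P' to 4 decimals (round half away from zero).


66.5893

BᵀP = [-2.2500 2.0000]
S = R + BᵀPB = [1/2] + [1.2500] = [1.7500]
BᵀPA = [-9.1250 -6.5000]
K = S⁻¹·BᵀPA = [-5.2143 -3.7143]
A−BK = [-4.7143 -1.7143; -6.6071 -2.8571]
AᵀP(A−BK) = [33.4821 20.3571; 20.3571 12.8571]
P' = Q + AᵀP(A−BK) = [44.7321 11.3571; 11.3571 21.8571]
tr(P') = 66.5893


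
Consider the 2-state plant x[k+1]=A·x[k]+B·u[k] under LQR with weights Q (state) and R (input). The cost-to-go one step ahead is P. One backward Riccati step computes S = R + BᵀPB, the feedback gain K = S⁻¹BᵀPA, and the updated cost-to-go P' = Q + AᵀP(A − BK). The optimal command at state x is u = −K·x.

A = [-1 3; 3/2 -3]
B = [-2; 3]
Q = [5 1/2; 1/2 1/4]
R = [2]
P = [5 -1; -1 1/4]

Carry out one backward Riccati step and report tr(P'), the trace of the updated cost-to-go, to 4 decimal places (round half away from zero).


9.3845

BᵀP = [-13.0000 2.7500]
S = R + BᵀPB = [2] + [34.2500] = [36.2500]
BᵀPA = [17.1250 -47.2500]
K = S⁻¹·BᵀPA = [0.4724 -1.3034]
A−BK = [-0.0552 0.3931; 0.0828 0.9103]
AᵀP(A−BK) = [0.4724 -1.3034; -1.3034 3.6621]
P' = Q + AᵀP(A−BK) = [5.4724 -0.8034; -0.8034 3.9121]
tr(P') = 9.3845


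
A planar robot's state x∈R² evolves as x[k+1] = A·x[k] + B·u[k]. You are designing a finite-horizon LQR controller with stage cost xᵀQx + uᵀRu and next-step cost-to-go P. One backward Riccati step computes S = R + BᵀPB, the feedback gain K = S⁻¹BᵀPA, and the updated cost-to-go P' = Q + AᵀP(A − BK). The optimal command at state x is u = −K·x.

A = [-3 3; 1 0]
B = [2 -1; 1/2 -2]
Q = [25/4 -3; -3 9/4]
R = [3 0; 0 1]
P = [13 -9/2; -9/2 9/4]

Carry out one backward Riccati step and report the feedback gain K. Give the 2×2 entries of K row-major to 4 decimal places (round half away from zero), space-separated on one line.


-1.7749 1.5417 -0.4398 0.0666

BᵀP = [23.7500 -7.8750; -4.0000 0.0000]
S = R + BᵀPB = [3 0; 0 1] + [43.5625 -8.0000; -8.0000 4.0000] = [46.5625 -8.0000; -8.0000 5.0000]
BᵀPA = [-79.1250 71.2500; 12.0000 -12.0000]
K = S⁻¹·BᵀPA = [-1.7749 1.5417; -0.4398 0.0666]
A−BK = [0.1100 -0.0167; 1.0078 -0.6375]
AᵀP(A−BK) = [11.0892 -9.3165; -9.3165 7.9571]
P' = Q + AᵀP(A−BK) = [17.3392 -12.3165; -12.3165 10.2071]
tr(P') = 27.5463


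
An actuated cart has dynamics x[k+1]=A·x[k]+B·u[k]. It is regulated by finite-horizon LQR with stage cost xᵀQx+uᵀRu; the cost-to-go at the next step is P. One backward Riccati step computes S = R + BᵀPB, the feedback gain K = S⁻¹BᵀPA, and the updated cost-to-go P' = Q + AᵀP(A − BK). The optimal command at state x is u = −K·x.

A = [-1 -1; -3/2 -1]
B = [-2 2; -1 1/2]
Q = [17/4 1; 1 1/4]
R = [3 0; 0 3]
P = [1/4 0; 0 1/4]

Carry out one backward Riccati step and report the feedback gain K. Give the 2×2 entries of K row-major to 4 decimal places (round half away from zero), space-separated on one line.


0.1738 0.1465 -0.1211 -0.1133

BᵀP = [-0.5000 -0.2500; 0.5000 0.1250]
S = R + BᵀPB = [3 0; 0 3] + [1.2500 -1.1250; -1.1250 1.0625] = [4.2500 -1.1250; -1.1250 4.0625]
BᵀPA = [0.8750 0.7500; -0.6875 -0.6250]
K = S⁻¹·BᵀPA = [0.1738 0.1465; -0.1211 -0.1133]
A−BK = [-0.4102 -0.4805; -1.2656 -0.7969]
AᵀP(A−BK) = [0.5771 0.4189; 0.4189 0.3193]
P' = Q + AᵀP(A−BK) = [4.8271 1.4189; 1.4189 0.5693]
tr(P') = 5.3965


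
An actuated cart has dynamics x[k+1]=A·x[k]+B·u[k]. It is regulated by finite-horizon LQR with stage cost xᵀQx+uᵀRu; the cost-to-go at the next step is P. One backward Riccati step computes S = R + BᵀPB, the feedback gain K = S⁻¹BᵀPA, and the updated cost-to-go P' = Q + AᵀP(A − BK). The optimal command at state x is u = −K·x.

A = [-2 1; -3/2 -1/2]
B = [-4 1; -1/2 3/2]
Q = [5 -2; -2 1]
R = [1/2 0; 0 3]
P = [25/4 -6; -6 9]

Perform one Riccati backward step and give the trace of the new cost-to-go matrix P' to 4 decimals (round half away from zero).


BᵀP = [-22.0000 19.5000; -2.7500 7.5000]
S = R + BᵀPB = [1/2 0; 0 3] + [78.2500 7.2500; 7.2500 8.5000] = [78.7500 7.2500; 7.2500 11.5000]
BᵀPA = [14.7500 -31.7500; -5.7500 -6.5000]
K = S⁻¹·BᵀPA = [0.2477 -0.3728; -0.6562 -0.3302]
A−BK = [-0.3530 -0.1609; -0.3919 -0.1911]
AᵀP(A−BK) = [1.8233 0.8497; 0.8497 0.5181]
P' = Q + AᵀP(A−BK) = [6.8233 -1.1503; -1.1503 1.5181]
tr(P') = 8.3414

8.3414


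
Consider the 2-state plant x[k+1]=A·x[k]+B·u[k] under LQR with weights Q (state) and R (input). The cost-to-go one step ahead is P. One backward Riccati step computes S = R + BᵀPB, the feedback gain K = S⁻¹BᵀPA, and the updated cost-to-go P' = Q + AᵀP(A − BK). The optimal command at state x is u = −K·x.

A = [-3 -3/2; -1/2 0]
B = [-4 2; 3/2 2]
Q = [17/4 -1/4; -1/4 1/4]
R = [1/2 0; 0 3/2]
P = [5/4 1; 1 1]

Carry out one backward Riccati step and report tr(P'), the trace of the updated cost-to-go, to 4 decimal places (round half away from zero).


BᵀP = [-3.5000 -2.5000; 4.5000 4.0000]
S = R + BᵀPB = [1/2 0; 0 3/2] + [10.2500 -12.0000; -12.0000 17.0000] = [10.7500 -12.0000; -12.0000 18.5000]
BᵀPA = [11.7500 5.2500; -15.5000 -6.7500]
K = S⁻¹·BᵀPA = [0.5718 0.2938; -0.4670 -0.1743]
A−BK = [0.2210 0.0239; -0.4237 -0.0923]
AᵀP(A−BK) = [0.5438 0.2212; 0.2212 0.0935]
P' = Q + AᵀP(A−BK) = [4.7938 -0.0288; -0.0288 0.3435]
tr(P') = 5.1374

5.1374


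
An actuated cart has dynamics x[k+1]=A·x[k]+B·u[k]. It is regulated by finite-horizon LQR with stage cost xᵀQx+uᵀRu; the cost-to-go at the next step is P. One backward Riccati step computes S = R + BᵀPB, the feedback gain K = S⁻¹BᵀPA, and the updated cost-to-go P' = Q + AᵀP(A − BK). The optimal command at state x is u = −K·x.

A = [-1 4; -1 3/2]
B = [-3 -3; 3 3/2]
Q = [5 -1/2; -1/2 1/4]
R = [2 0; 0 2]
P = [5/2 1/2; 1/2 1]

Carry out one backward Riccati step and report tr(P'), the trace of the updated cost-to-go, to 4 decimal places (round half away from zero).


21.4305

BᵀP = [-6.0000 1.5000; -6.7500 0.0000]
S = R + BᵀPB = [2 0; 0 2] + [22.5000 20.2500; 20.2500 20.2500] = [24.5000 20.2500; 20.2500 22.2500]
BᵀPA = [4.5000 -21.7500; 6.7500 -27.0000]
K = S⁻¹·BᵀPA = [-0.2707 0.4651; 0.5497 -1.6367]
A−BK = [-0.1629 0.4850; -1.0125 2.5599]
AᵀP(A−BK) = [2.0074 -5.2948; -5.2948 14.1731]
P' = Q + AᵀP(A−BK) = [7.0074 -5.7948; -5.7948 14.4231]
tr(P') = 21.4305


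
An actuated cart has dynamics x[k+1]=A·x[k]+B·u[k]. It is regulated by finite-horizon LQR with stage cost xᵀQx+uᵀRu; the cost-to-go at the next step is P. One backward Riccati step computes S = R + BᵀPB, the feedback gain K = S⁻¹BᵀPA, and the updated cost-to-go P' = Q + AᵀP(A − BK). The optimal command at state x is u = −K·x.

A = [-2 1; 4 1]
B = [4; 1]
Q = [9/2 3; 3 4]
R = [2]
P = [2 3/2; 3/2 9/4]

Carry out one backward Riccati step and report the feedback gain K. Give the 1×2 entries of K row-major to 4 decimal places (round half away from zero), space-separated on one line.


0.2902 0.3679

BᵀP = [9.5000 8.2500]
S = R + BᵀPB = [2] + [46.2500] = [48.2500]
BᵀPA = [14.0000 17.7500]
K = S⁻¹·BᵀPA = [0.2902 0.3679]
A−BK = [-3.1606 -0.4715; 3.7098 0.6321]
AᵀP(A−BK) = [15.9378 2.8497; 2.8497 0.7202]
P' = Q + AᵀP(A−BK) = [20.4378 5.8497; 5.8497 4.7202]
tr(P') = 25.1580


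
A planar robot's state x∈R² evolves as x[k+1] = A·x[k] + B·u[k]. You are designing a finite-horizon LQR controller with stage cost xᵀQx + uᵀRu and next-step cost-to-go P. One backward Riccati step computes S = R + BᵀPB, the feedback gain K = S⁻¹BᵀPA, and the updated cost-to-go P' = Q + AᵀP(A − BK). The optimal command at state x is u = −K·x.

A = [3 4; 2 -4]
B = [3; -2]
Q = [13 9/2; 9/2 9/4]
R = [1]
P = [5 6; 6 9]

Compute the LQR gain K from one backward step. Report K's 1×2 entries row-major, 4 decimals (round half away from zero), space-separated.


0.9000 1.2000

BᵀP = [3.0000 0.0000]
S = R + BᵀPB = [1] + [9.0000] = [10.0000]
BᵀPA = [9.0000 12.0000]
K = S⁻¹·BᵀPA = [0.9000 1.2000]
A−BK = [0.3000 0.4000; 3.8000 -1.6000]
AᵀP(A−BK) = [144.9000 -46.8000; -46.8000 17.6000]
P' = Q + AᵀP(A−BK) = [157.9000 -42.3000; -42.3000 19.8500]
tr(P') = 177.7500


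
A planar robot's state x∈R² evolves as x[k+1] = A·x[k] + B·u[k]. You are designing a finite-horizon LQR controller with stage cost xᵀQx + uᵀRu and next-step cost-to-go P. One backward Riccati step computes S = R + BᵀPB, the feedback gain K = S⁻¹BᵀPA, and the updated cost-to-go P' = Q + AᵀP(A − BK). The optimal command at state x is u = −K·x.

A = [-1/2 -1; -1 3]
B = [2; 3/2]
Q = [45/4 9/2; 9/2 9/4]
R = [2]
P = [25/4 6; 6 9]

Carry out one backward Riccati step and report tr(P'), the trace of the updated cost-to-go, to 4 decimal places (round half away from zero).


BᵀP = [21.5000 25.5000]
S = R + BᵀPB = [2] + [81.2500] = [83.2500]
BᵀPA = [-36.2500 55.0000]
K = S⁻¹·BᵀPA = [-0.4354 0.6607]
A−BK = [0.3709 -2.3213; -0.3468 2.0090]
AᵀP(A−BK) = [0.7780 -2.9261; -2.9261 14.9137]
P' = Q + AᵀP(A−BK) = [12.0280 1.5739; 1.5739 17.1637]
tr(P') = 29.1916

29.1916


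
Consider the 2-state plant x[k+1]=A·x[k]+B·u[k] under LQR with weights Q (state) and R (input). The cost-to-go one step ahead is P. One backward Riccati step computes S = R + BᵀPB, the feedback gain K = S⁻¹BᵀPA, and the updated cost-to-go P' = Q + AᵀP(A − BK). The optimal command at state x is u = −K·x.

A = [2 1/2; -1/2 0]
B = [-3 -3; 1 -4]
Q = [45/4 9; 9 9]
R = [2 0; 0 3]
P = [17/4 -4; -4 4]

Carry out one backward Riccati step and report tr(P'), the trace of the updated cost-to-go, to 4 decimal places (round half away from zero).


BᵀP = [-16.7500 16.0000; 3.2500 -4.0000]
S = R + BᵀPB = [2 0; 0 3] + [66.2500 -13.7500; -13.7500 6.2500] = [68.2500 -13.7500; -13.7500 9.2500]
BᵀPA = [-41.5000 -8.3750; 8.5000 1.6250]
K = S⁻¹·BᵀPA = [-0.6037 -0.1246; 0.0215 -0.0096]
A−BK = [0.2533 0.0972; 0.1897 0.0862]
AᵀP(A−BK) = [0.7626 0.1588; 0.1588 0.0342]
P' = Q + AᵀP(A−BK) = [12.0126 9.1588; 9.1588 9.0342]
tr(P') = 21.0468

21.0468


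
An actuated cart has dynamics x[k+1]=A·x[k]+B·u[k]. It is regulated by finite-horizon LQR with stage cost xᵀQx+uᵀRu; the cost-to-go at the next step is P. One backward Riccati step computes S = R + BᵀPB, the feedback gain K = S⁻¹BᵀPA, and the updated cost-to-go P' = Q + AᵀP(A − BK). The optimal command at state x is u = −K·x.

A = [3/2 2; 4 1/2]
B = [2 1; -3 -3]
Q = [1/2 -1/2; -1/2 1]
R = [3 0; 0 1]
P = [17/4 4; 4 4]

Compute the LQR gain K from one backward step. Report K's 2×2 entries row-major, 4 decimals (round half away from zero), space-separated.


0.0646 0.1597 -2.5608 -1.2091

BᵀP = [-3.5000 -4.0000; -7.7500 -8.0000]
S = R + BᵀPB = [3 0; 0 1] + [5.0000 8.5000; 8.5000 16.2500] = [8.0000 8.5000; 8.5000 17.2500]
BᵀPA = [-21.2500 -9.0000; -43.6250 -19.5000]
K = S⁻¹·BᵀPA = [0.0646 0.1597; -2.5608 -1.2091]
A−BK = [3.9316 2.8897; -3.4886 -2.6483]
AᵀP(A−BK) = [11.2196 6.3954; 6.3954 3.8593]
P' = Q + AᵀP(A−BK) = [11.7196 5.8954; 5.8954 4.8593]
tr(P') = 16.5789


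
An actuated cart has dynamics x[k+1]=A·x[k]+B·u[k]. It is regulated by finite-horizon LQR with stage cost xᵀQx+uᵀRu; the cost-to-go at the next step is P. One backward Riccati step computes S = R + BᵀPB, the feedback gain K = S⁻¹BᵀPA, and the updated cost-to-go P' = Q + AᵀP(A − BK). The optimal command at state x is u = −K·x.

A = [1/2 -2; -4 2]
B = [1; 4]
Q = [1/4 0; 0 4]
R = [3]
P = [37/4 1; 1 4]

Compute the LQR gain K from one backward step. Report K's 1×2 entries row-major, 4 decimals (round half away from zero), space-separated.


BᵀP = [13.2500 17.0000]
S = R + BᵀPB = [3] + [81.2500] = [84.2500]
BᵀPA = [-61.3750 7.5000]
K = S⁻¹·BᵀPA = [-0.7285 0.0890]
A−BK = [1.2285 -2.0890; -1.0861 1.6439]
AᵀP(A−BK) = [17.6016 -26.7864; -26.7864 44.3323]
P' = Q + AᵀP(A−BK) = [17.8516 -26.7864; -26.7864 48.3323]
tr(P') = 66.1840

-0.7285 0.0890


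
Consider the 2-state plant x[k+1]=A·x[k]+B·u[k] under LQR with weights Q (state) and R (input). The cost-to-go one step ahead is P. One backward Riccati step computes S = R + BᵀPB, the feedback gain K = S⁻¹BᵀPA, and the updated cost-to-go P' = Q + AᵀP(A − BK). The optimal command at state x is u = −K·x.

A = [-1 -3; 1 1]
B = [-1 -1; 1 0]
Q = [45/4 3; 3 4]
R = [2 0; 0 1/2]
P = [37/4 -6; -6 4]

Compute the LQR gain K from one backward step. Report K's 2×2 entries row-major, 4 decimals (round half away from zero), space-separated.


BᵀP = [-15.2500 10.0000; -9.2500 6.0000]
S = R + BᵀPB = [2 0; 0 1/2] + [25.2500 15.2500; 15.2500 9.2500] = [27.2500 15.2500; 15.2500 9.7500]
BᵀPA = [25.2500 55.7500; 15.2500 33.7500]
K = S⁻¹·BᵀPA = [0.4113 0.8717; 0.9208 2.0981]
A−BK = [0.3321 -0.0302; 0.5887 0.1283]
AᵀP(A−BK) = [0.8226 1.7434; 1.7434 3.8415]
P' = Q + AᵀP(A−BK) = [12.0726 4.7434; 4.7434 7.8415]
tr(P') = 19.9142

0.4113 0.8717 0.9208 2.0981


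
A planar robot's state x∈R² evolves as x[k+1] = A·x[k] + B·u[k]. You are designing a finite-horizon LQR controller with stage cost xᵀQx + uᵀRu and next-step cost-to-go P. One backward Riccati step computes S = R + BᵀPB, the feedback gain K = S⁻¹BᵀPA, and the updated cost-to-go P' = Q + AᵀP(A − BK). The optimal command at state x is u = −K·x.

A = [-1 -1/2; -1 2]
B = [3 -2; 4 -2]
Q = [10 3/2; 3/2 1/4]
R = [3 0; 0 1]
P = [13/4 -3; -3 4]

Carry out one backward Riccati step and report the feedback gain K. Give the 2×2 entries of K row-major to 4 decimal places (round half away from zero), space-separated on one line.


BᵀP = [-2.2500 7.0000; -0.5000 -2.0000]
S = R + BᵀPB = [3 0; 0 1] + [21.2500 -9.5000; -9.5000 5.0000] = [24.2500 -9.5000; -9.5000 6.0000]
BᵀPA = [-4.7500 15.1250; 2.5000 -3.7500]
K = S⁻¹·BᵀPA = [-0.0860 0.9977; 0.2805 0.9548]
A−BK = [-0.1810 -1.5837; -0.0950 -0.0814]
AᵀP(A−BK) = [0.1403 0.4774; 0.4774 11.3020]
P' = Q + AᵀP(A−BK) = [10.1403 1.9774; 1.9774 11.5520]
tr(P') = 21.6923

-0.0860 0.9977 0.2805 0.9548


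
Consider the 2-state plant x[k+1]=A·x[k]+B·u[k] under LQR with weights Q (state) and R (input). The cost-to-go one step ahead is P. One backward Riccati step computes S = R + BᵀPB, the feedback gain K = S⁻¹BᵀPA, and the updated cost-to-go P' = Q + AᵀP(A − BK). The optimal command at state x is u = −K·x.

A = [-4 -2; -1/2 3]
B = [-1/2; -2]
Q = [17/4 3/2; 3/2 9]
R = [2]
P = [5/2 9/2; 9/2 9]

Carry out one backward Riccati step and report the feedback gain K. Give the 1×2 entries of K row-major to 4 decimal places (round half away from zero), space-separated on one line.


BᵀP = [-10.2500 -20.2500]
S = R + BᵀPB = [2] + [45.6250] = [47.6250]
BᵀPA = [51.1250 -40.2500]
K = S⁻¹·BᵀPA = [1.0735 -0.8451]
A−BK = [-3.4633 -2.4226; 1.6470 1.3097]
AᵀP(A−BK) = [5.3678 0.2080; 0.2080 2.9829]
P' = Q + AᵀP(A−BK) = [9.6178 1.7080; 1.7080 11.9829]
tr(P') = 21.6007

1.0735 -0.8451


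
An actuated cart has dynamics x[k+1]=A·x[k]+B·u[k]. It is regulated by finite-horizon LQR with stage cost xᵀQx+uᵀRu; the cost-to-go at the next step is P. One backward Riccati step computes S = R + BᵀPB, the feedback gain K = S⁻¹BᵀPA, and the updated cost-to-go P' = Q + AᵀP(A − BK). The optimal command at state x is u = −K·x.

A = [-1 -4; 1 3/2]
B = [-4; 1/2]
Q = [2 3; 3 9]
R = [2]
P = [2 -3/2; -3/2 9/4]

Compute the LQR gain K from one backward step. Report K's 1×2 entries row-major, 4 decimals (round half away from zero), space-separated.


0.3914 1.1263

BᵀP = [-8.7500 7.1250]
S = R + BᵀPB = [2] + [38.5625] = [40.5625]
BᵀPA = [15.8750 45.6875]
K = S⁻¹·BᵀPA = [0.3914 1.1263]
A−BK = [0.5655 0.5054; 0.8043 0.9368]
AᵀP(A−BK) = [1.0370 1.7442; 1.7442 3.6025]
P' = Q + AᵀP(A−BK) = [3.0370 4.7442; 4.7442 12.6025]
tr(P') = 15.6394


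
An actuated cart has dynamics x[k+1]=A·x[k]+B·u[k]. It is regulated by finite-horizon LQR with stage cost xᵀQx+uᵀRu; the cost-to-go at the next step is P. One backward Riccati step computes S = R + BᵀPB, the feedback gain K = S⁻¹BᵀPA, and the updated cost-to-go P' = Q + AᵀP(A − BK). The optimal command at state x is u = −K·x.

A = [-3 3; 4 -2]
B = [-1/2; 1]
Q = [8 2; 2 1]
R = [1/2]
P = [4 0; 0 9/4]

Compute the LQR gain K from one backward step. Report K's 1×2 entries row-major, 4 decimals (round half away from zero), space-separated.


4.0000 -2.8000

BᵀP = [-2.0000 2.2500]
S = R + BᵀPB = [1/2] + [3.2500] = [3.7500]
BᵀPA = [15.0000 -10.5000]
K = S⁻¹·BᵀPA = [4.0000 -2.8000]
A−BK = [-1.0000 1.6000; 0.0000 0.8000]
AᵀP(A−BK) = [12.0000 -12.0000; -12.0000 15.6000]
P' = Q + AᵀP(A−BK) = [20.0000 -10.0000; -10.0000 16.6000]
tr(P') = 36.6000


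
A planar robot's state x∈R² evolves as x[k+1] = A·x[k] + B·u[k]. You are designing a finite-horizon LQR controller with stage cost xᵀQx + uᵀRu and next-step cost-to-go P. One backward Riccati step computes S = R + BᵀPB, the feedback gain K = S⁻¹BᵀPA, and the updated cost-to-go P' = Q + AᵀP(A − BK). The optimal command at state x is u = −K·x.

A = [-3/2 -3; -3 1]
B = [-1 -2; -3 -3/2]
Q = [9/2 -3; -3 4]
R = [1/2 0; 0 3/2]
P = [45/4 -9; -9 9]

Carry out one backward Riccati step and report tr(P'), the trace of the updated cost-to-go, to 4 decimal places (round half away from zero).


BᵀP = [15.7500 -18.0000; -9.0000 4.5000]
S = R + BᵀPB = [1/2 0; 0 3/2] + [38.2500 -4.5000; -4.5000 11.2500] = [38.7500 -4.5000; -4.5000 12.7500]
BᵀPA = [30.3750 -65.2500; 0.0000 31.5000]
K = S⁻¹·BᵀPA = [0.8174 -1.4567; 0.2885 1.9565]
A−BK = [-0.1057 -0.5437; -0.1152 -0.4353]
AᵀP(A−BK) = [0.4848 0.3713; 0.3713 7.5736]
P' = Q + AᵀP(A−BK) = [4.9848 -2.6287; -2.6287 11.5736]
tr(P') = 16.5584

16.5584


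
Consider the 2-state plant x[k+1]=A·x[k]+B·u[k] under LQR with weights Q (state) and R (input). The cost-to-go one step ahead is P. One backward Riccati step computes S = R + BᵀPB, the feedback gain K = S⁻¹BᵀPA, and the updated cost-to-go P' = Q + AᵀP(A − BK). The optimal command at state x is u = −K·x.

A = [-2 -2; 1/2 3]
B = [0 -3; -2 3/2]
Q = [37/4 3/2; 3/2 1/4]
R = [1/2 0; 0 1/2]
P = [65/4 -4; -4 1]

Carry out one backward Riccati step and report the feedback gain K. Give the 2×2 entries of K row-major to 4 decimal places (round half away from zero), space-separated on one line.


BᵀP = [8.0000 -2.0000; -54.7500 13.5000]
S = R + BᵀPB = [1/2 0; 0 1/2] + [4.0000 -27.0000; -27.0000 184.5000] = [4.5000 -27.0000; -27.0000 185.0000]
BᵀPA = [-17.0000 -22.0000; 116.2500 150.0000]
K = S⁻¹·BᵀPA = [-0.0604 -0.1932; 0.6196 0.7826]
A−BK = [-0.1413 0.3478; -0.5501 1.4396]
AᵀP(A−BK) = [0.1990 0.2367; 0.2367 0.3575]
P' = Q + AᵀP(A−BK) = [9.4490 1.7367; 1.7367 0.6075]
tr(P') = 10.0565

-0.0604 -0.1932 0.6196 0.7826


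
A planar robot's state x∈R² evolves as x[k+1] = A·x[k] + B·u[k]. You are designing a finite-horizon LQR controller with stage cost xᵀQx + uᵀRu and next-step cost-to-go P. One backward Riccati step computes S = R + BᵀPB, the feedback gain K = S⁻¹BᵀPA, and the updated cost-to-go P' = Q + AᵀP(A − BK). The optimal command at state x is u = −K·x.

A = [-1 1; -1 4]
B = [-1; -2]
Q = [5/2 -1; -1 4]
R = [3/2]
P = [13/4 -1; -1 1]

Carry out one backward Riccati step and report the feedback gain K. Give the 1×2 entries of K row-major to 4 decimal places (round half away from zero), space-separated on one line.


BᵀP = [-1.2500 -1.0000]
S = R + BᵀPB = [3/2] + [3.2500] = [4.7500]
BᵀPA = [2.2500 -5.2500]
K = S⁻¹·BᵀPA = [0.4737 -1.1053]
A−BK = [-0.5263 -0.1053; -0.0526 1.7895]
AᵀP(A−BK) = [1.1842 0.2368; 0.2368 5.4474]
P' = Q + AᵀP(A−BK) = [3.6842 -0.7632; -0.7632 9.4474]
tr(P') = 13.1316

0.4737 -1.1053


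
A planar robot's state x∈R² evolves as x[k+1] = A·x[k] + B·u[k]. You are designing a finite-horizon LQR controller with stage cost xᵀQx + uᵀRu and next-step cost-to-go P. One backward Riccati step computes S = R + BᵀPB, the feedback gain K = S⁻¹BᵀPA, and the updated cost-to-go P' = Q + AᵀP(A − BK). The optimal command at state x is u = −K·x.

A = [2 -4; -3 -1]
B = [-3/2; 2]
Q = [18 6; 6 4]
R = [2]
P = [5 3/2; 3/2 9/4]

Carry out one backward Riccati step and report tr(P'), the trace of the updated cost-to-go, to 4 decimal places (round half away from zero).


BᵀP = [-4.5000 2.2500]
S = R + BᵀPB = [2] + [11.2500] = [13.2500]
BᵀPA = [-15.7500 15.7500]
K = S⁻¹·BᵀPA = [-1.1887 1.1887]
A−BK = [0.2170 -2.2170; -0.6226 -3.3774]
AᵀP(A−BK) = [3.5283 0.4717; 0.4717 75.5283]
P' = Q + AᵀP(A−BK) = [21.5283 6.4717; 6.4717 79.5283]
tr(P') = 101.0566

101.0566


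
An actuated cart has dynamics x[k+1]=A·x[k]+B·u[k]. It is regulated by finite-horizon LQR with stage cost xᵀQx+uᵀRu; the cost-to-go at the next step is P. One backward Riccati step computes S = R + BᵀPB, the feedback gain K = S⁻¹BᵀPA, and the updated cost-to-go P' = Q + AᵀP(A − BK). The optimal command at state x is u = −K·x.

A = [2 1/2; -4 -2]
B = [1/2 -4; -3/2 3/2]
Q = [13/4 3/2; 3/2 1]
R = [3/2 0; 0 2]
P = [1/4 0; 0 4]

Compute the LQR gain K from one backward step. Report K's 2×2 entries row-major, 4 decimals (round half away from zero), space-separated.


1.7122 0.9120 -0.6489 -0.2557

BᵀP = [0.1250 -6.0000; -1.0000 6.0000]
S = R + BᵀPB = [3/2 0; 0 2] + [9.0625 -9.5000; -9.5000 13.0000] = [10.5625 -9.5000; -9.5000 15.0000]
BᵀPA = [24.2500 12.0625; -26.0000 -12.5000]
K = S⁻¹·BᵀPA = [1.7122 0.9120; -0.6489 -0.2557]
A−BK = [-1.4519 -0.9789; -0.4583 -0.2484]
AᵀP(A−BK) = [6.6068 3.4849; 3.4849 1.8648]
P' = Q + AᵀP(A−BK) = [9.8568 4.9849; 4.9849 2.8648]
tr(P') = 12.7216


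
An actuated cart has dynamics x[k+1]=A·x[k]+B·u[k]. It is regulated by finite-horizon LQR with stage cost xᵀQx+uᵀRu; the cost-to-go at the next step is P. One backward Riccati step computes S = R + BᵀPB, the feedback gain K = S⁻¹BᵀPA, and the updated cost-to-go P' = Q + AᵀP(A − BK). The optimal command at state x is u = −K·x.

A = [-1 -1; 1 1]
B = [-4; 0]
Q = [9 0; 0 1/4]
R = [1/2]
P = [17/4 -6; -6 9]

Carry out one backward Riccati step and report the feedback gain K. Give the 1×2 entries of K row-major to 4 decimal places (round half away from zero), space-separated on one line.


BᵀP = [-17.0000 24.0000]
S = R + BᵀPB = [1/2] + [68.0000] = [68.5000]
BᵀPA = [41.0000 41.0000]
K = S⁻¹·BᵀPA = [0.5985 0.5985]
A−BK = [1.3942 1.3942; 1.0000 1.0000]
AᵀP(A−BK) = [0.7099 0.7099; 0.7099 0.7099]
P' = Q + AᵀP(A−BK) = [9.7099 0.7099; 0.7099 0.9599]
tr(P') = 10.6697

0.5985 0.5985


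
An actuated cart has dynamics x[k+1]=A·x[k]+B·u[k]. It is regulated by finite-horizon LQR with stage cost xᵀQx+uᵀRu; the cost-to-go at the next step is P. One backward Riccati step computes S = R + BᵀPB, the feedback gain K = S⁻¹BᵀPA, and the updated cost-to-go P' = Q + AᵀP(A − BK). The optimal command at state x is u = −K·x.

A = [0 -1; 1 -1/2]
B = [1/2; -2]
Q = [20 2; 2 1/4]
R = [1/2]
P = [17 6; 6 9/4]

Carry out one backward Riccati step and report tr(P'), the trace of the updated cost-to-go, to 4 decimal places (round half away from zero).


BᵀP = [-3.5000 -1.5000]
S = R + BᵀPB = [1/2] + [1.2500] = [1.7500]
BᵀPA = [-1.5000 4.2500]
K = S⁻¹·BᵀPA = [-0.8571 2.4286]
A−BK = [0.4286 -2.2143; -0.7143 4.3571]
AᵀP(A−BK) = [0.9643 -3.4821; -3.4821 13.2411]
P' = Q + AᵀP(A−BK) = [20.9643 -1.4821; -1.4821 13.4911]
tr(P') = 34.4554

34.4554


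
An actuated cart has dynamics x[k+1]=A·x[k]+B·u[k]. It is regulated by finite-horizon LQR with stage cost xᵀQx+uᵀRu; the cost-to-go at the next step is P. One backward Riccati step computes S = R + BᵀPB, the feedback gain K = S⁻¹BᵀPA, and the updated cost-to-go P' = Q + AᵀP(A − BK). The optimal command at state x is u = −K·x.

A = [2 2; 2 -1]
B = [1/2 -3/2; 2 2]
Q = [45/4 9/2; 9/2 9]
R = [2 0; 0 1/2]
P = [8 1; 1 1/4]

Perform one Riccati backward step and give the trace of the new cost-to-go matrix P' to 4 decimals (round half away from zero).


24.5220

BᵀP = [6.0000 1.0000; -10.0000 -1.0000]
S = R + BᵀPB = [2 0; 0 1/2] + [5.0000 -7.0000; -7.0000 13.0000] = [7.0000 -7.0000; -7.0000 13.5000]
BᵀPA = [14.0000 11.0000; -22.0000 -19.0000]
K = S⁻¹·BᵀPA = [0.7692 0.3407; -1.2308 -1.2308]
A−BK = [-0.2308 -0.0165; 2.9231 0.7802]
AᵀP(A−BK) = [3.1538 1.6538; 1.6538 1.1181]
P' = Q + AᵀP(A−BK) = [14.4038 6.1538; 6.1538 10.1181]
tr(P') = 24.5220
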